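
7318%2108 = 994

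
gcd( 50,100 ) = 50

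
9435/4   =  9435/4= 2358.75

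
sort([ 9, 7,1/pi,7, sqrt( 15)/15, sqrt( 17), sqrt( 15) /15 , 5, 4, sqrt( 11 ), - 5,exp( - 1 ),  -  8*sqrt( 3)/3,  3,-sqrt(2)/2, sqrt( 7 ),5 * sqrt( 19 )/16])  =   [ - 5, - 8*sqrt( 3)/3,-sqrt(2)/2, sqrt ( 15) /15, sqrt(15)/15, 1/pi, exp( - 1 ), 5*sqrt( 19)/16, sqrt(7), 3, sqrt( 11 ), 4  ,  sqrt( 17 ), 5, 7, 7, 9] 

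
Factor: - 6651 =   -  3^2*739^1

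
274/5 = 54 + 4/5 = 54.80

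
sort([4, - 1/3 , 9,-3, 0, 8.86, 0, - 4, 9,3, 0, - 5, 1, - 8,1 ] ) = [ - 8, - 5, - 4,-3,- 1/3, 0,0,  0, 1 , 1,  3,4 , 8.86, 9, 9 ] 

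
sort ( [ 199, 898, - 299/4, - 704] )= [-704, - 299/4, 199, 898] 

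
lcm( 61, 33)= 2013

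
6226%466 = 168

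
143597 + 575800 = 719397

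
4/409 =4/409 = 0.01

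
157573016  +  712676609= 870249625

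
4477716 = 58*77202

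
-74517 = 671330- 745847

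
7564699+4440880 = 12005579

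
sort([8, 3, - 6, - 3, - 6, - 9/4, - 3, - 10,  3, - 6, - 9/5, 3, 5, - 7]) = [ - 10, - 7,-6 ,-6, - 6, - 3, - 3,  -  9/4, - 9/5, 3, 3, 3, 5, 8]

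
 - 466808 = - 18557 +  - 448251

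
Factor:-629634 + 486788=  - 142846 = - 2^1 * 11^1* 43^1*151^1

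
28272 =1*28272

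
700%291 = 118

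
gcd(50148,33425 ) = 7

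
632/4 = 158 = 158.00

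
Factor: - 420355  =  -5^1*13^1*29^1*223^1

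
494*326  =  161044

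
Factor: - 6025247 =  - 6025247^1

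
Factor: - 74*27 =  - 2^1*3^3* 37^1 = - 1998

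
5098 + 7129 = 12227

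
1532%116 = 24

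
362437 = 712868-350431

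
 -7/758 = -7/758 = -0.01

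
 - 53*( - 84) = 4452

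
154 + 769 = 923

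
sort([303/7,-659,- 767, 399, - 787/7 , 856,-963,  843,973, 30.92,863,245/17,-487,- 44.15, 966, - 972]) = [-972, - 963,-767, - 659, - 487,  -  787/7,  -  44.15,  245/17,30.92,303/7,399,843,856,863,966, 973] 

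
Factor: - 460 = - 2^2*5^1*23^1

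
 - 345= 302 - 647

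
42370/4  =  10592 + 1/2 = 10592.50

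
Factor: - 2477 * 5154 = -12766458 = - 2^1 * 3^1*859^1*2477^1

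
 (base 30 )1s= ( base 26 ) 26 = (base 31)1r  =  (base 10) 58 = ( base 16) 3A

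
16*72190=1155040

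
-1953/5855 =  - 1953/5855 = - 0.33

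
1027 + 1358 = 2385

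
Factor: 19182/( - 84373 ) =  - 138/607 = -2^1*3^1*23^1*607^( - 1)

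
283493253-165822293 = 117670960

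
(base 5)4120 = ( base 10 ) 535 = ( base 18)1bd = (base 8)1027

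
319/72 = 319/72 = 4.43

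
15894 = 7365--8529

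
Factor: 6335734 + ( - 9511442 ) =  - 2^2 * 793927^1  =  -  3175708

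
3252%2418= 834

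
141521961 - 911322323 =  - 769800362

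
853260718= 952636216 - 99375498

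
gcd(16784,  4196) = 4196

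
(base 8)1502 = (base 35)nt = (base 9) 1126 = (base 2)1101000010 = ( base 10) 834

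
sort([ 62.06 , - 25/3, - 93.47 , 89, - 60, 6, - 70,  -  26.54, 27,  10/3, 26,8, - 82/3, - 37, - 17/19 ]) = [ - 93.47, - 70, - 60, - 37, -82/3, - 26.54, - 25/3, - 17/19,10/3, 6,8,26,27,62.06,89] 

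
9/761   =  9/761 =0.01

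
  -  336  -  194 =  - 530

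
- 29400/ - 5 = 5880 + 0/1 = 5880.00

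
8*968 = 7744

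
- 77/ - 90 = 77/90 = 0.86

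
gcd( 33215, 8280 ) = 5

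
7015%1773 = 1696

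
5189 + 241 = 5430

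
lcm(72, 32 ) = 288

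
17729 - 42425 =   -  24696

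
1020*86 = 87720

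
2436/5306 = 174/379 = 0.46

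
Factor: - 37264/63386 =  - 18632/31693 =- 2^3*17^1*41^( - 1 )*137^1*773^ ( - 1)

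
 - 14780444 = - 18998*778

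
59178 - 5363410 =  - 5304232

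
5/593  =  5/593=0.01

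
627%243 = 141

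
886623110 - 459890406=426732704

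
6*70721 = 424326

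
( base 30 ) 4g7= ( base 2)111111110111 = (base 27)5ga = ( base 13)1B25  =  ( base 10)4087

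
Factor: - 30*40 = - 1200 = - 2^4*3^1*5^2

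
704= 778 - 74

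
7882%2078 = 1648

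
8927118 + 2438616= 11365734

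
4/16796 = 1/4199  =  0.00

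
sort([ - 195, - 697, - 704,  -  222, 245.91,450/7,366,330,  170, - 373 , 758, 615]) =[ - 704,-697,-373, - 222, - 195,450/7,170, 245.91,330,366,615, 758 ] 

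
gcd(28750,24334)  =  46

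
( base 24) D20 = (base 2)1110101110000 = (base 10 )7536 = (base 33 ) 6uc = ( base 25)c1b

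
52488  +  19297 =71785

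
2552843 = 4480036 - 1927193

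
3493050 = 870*4015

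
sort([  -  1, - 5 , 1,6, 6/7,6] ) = [ - 5, - 1,6/7, 1,6, 6]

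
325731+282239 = 607970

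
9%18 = 9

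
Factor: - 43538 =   -  2^1*11^1 * 1979^1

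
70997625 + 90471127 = 161468752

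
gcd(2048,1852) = 4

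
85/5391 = 85/5391 = 0.02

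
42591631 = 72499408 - 29907777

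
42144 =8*5268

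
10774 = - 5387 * ( - 2 )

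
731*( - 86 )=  - 62866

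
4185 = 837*5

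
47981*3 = 143943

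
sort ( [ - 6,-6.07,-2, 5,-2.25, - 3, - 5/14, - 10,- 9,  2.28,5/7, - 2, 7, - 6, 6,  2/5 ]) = [ - 10, - 9, - 6.07, - 6, - 6, - 3, - 2.25, - 2, - 2 , - 5/14, 2/5, 5/7, 2.28, 5, 6 , 7] 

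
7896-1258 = 6638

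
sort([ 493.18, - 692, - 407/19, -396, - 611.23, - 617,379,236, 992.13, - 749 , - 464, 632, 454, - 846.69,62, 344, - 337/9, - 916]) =[-916,  -  846.69,- 749,-692, - 617 ,-611.23, - 464, - 396, - 337/9, - 407/19,  62,236, 344, 379, 454,  493.18, 632, 992.13]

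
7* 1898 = 13286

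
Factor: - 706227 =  - 3^1*151^1*1559^1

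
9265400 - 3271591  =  5993809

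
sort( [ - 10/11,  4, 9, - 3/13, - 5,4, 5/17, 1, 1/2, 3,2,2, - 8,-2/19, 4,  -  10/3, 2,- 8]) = [ - 8, -8, - 5,-10/3, - 10/11,- 3/13,-2/19, 5/17, 1/2, 1, 2,2, 2, 3 , 4, 4,  4, 9 ] 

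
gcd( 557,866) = 1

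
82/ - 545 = - 1 + 463/545=-0.15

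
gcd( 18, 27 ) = 9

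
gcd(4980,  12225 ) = 15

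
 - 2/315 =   -  1  +  313/315 = - 0.01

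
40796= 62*658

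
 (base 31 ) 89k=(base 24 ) DKJ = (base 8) 17463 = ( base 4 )1330303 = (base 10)7987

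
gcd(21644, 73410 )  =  2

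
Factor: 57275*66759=3823621725 = 3^1*5^2 * 7^1*11^1*17^2 * 29^1 * 79^1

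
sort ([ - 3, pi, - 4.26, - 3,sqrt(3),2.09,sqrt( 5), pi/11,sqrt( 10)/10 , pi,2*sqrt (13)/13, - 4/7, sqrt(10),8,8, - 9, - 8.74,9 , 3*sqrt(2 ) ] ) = [ - 9 ,-8.74, - 4.26, -3,  -  3, - 4/7,pi/11,sqrt( 10 ) /10,2*sqrt(13 )/13,  sqrt( 3),2.09, sqrt( 5 ),pi , pi, sqrt( 10),3*sqrt( 2), 8,8,9]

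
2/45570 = 1/22785  =  0.00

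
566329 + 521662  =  1087991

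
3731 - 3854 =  - 123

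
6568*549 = 3605832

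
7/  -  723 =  - 7/723 = - 0.01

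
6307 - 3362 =2945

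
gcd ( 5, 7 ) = 1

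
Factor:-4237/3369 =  - 3^(-1)*19^1* 223^1*1123^( - 1) 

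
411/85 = 411/85=4.84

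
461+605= 1066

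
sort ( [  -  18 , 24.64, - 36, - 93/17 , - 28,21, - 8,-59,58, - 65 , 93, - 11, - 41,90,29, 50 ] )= [ - 65 , - 59, - 41, - 36 , - 28, - 18, - 11, - 8, - 93/17,21,24.64 , 29, 50,  58, 90,93] 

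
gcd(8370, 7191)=9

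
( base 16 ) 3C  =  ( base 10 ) 60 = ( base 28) 24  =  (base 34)1q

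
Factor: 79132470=2^1*3^1 * 5^1*43^1*61343^1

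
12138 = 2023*6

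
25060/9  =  25060/9=2784.44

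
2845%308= 73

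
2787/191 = 2787/191= 14.59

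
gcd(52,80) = 4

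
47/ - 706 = - 1 + 659/706= - 0.07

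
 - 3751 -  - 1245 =-2506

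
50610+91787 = 142397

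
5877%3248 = 2629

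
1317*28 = 36876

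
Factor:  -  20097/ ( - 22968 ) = 2^ ( - 3)*7^1 = 7/8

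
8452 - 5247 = 3205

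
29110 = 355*82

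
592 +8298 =8890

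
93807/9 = 10423 = 10423.00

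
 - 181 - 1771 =- 1952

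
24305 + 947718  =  972023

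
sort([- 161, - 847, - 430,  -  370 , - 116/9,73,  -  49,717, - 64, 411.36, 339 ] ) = [ - 847, - 430,-370, - 161,  -  64, - 49, - 116/9,  73,  339,411.36,717 ] 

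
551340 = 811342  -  260002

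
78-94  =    -  16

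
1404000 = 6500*216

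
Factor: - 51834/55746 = -3^ ( - 1)*19^(-1)*53^1 = - 53/57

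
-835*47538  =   - 39694230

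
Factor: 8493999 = 3^1*17^2*97^1*101^1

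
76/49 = 76/49 = 1.55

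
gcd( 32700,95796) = 12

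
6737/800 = 6737/800 = 8.42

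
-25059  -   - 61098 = 36039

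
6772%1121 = 46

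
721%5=1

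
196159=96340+99819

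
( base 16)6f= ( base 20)5b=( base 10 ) 111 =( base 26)47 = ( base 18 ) 63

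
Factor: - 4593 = -3^1*1531^1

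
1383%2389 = 1383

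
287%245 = 42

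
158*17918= 2831044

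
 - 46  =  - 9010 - - 8964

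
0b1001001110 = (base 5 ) 4330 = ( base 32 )ie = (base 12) 412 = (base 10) 590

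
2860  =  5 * 572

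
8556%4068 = 420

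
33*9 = 297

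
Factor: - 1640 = - 2^3*5^1*41^1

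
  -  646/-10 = 64 + 3/5 = 64.60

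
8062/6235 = 278/215 = 1.29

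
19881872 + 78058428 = 97940300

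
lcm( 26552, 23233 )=185864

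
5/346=5/346 = 0.01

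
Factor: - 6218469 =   -  3^2*101^1*6841^1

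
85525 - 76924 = 8601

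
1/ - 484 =-1/484= -0.00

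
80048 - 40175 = 39873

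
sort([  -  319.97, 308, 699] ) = [ - 319.97,308, 699 ] 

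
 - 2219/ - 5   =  2219/5 = 443.80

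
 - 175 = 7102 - 7277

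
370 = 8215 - 7845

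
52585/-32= -1644 + 23/32 = -  1643.28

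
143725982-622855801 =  - 479129819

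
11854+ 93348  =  105202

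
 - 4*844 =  - 3376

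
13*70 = 910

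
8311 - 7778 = 533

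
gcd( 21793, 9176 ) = 1147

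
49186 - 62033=-12847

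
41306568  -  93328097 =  - 52021529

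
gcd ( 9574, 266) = 2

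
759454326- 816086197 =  - 56631871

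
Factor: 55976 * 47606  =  2664793456 = 2^4*13^1*1831^1* 6997^1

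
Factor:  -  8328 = -2^3 * 3^1 * 347^1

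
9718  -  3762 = 5956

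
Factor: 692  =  2^2*173^1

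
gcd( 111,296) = 37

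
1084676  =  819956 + 264720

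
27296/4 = 6824 = 6824.00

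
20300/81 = 250 + 50/81 = 250.62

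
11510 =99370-87860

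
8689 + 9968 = 18657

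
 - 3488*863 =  - 3010144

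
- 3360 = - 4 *840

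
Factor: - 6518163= -3^1*2172721^1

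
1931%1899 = 32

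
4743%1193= 1164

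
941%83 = 28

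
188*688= 129344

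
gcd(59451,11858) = 7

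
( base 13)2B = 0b100101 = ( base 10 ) 37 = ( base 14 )29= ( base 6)101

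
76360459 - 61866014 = 14494445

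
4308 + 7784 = 12092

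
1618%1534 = 84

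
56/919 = 56/919= 0.06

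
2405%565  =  145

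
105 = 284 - 179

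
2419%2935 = 2419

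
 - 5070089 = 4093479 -9163568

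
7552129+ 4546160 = 12098289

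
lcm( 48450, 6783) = 339150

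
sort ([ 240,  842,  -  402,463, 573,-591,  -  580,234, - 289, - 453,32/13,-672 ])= [ - 672,  -  591,-580 ,- 453, - 402, - 289,  32/13,234 , 240,463, 573,  842]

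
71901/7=10271 + 4/7 = 10271.57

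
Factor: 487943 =487943^1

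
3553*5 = 17765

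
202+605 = 807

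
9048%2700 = 948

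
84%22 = 18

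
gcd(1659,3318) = 1659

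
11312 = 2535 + 8777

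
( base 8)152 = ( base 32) 3A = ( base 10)106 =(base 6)254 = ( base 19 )5B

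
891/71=891/71 = 12.55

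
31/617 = 31/617 = 0.05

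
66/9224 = 33/4612= 0.01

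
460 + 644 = 1104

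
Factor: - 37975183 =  - 149^1*281^1*907^1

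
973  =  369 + 604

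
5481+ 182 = 5663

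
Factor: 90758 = 2^1*23^1*1973^1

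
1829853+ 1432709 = 3262562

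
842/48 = 17 + 13/24 = 17.54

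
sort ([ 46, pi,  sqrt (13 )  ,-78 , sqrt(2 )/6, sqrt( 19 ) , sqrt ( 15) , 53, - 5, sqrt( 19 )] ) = [ - 78, - 5,sqrt(2)/6 , pi , sqrt( 13), sqrt ( 15),sqrt(19), sqrt( 19), 46,53] 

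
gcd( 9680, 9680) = 9680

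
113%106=7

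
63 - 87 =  -24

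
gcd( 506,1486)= 2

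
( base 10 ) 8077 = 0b1111110001101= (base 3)102002011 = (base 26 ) boh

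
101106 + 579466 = 680572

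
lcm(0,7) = 0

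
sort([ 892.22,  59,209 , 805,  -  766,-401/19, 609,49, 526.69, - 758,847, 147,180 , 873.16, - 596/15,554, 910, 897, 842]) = [  -  766 , - 758, - 596/15, - 401/19,49, 59,147, 180, 209, 526.69,554,609, 805,  842,847,873.16,  892.22, 897, 910]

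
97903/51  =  1919 + 2/3 = 1919.67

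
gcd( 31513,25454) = 1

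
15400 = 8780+6620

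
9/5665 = 9/5665 = 0.00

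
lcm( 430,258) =1290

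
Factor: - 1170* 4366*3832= - 19574699040 = - 2^5 * 3^2*5^1 * 13^1*37^1*59^1*479^1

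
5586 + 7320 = 12906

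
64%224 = 64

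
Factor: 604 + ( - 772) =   -  168= -2^3* 3^1*7^1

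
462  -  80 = 382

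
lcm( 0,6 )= 0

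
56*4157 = 232792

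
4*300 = 1200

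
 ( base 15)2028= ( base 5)204123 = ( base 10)6788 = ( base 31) 71u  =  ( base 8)15204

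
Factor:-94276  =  -2^2*7^2*13^1*37^1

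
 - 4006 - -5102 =1096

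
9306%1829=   161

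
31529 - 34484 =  - 2955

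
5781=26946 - 21165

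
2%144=2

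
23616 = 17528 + 6088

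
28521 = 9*3169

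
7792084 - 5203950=2588134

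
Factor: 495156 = 2^2 * 3^1*41263^1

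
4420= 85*52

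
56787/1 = 56787 = 56787.00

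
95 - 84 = 11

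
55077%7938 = 7449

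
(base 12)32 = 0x26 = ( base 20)1I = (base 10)38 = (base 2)100110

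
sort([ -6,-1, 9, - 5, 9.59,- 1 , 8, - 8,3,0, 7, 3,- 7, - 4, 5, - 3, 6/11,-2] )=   [-8,  -  7,  -  6, - 5, - 4, - 3, - 2, - 1 ,-1, 0, 6/11, 3 , 3, 5, 7,8, 9, 9.59 ]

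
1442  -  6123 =-4681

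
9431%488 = 159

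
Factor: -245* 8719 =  - 2136155 = - 5^1*7^2 *8719^1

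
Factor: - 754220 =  - 2^2*5^1 * 43^1*877^1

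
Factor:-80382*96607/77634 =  - 3^(- 1) * 7^1*19^( - 1)* 37^1 * 227^( - 1)*373^1*13397^1 = - 1294243979/12939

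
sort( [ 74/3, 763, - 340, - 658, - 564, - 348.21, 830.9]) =[ - 658,-564 ,-348.21, - 340,74/3,763,830.9]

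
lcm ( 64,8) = 64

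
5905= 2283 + 3622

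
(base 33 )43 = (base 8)207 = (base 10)135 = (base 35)3u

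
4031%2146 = 1885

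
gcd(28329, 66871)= 7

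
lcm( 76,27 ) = 2052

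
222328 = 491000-268672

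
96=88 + 8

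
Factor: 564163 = 564163^1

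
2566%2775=2566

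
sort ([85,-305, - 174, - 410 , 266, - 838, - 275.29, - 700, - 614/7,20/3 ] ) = [ - 838,  -  700, -410, - 305, - 275.29, - 174, - 614/7, 20/3,85,266]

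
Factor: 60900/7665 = 2^2 *5^1*29^1*73^(-1) = 580/73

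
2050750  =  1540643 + 510107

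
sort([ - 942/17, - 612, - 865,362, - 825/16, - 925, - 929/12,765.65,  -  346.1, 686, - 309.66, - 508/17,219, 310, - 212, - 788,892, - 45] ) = [ -925, - 865, -788, -612, - 346.1, - 309.66, - 212,-929/12, - 942/17, - 825/16,- 45,-508/17,219,310,362, 686,765.65 , 892 ]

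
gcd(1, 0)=1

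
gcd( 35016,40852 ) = 5836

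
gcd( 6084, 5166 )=18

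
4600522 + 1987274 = 6587796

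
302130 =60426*5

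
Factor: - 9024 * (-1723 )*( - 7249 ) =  - 2^6*3^1* 11^1*47^1 * 659^1 * 1723^1 = -112710003648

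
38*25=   950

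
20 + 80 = 100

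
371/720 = 371/720 = 0.52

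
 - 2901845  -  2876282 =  - 5778127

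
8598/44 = 195 + 9/22  =  195.41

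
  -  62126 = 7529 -69655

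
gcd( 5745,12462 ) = 3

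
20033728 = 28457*704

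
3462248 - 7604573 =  - 4142325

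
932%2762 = 932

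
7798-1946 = 5852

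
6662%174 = 50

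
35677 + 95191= 130868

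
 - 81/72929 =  - 1 + 72848/72929 = - 0.00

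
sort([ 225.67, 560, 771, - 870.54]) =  [ - 870.54,225.67 , 560, 771]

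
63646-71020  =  -7374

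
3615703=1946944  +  1668759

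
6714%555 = 54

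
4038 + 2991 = 7029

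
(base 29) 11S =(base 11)747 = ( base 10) 898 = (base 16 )382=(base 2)1110000010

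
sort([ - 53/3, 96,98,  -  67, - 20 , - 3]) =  [ - 67, - 20, -53/3, - 3,96, 98]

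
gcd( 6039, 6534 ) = 99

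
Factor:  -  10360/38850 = - 2^2*3^( - 1 ) * 5^ ( - 1) = -4/15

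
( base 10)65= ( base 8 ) 101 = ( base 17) 3e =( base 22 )2l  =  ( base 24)2H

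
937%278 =103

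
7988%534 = 512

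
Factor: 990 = 2^1*3^2*5^1* 11^1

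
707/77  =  9 +2/11 = 9.18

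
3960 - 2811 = 1149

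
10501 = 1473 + 9028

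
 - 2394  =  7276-9670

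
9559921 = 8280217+1279704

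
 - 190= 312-502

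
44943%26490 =18453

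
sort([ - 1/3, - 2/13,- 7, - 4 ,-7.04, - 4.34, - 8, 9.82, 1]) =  [ - 8,  -  7.04,-7, - 4.34,-4, - 1/3, - 2/13,  1,  9.82]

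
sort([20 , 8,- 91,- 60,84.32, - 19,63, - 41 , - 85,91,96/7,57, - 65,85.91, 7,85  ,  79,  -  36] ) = [ - 91,-85,-65, - 60, - 41, - 36, - 19, 7 , 8,96/7,20, 57, 63,  79,84.32,85,85.91, 91 ] 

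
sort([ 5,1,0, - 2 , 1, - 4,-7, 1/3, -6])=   [ - 7,- 6 , - 4,-2,0 , 1/3,  1, 1,5]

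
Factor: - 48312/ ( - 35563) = 72/53 =2^3*3^2 * 53^( - 1) 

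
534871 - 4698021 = -4163150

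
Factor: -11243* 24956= - 280580308 = - 2^2*17^1*367^1* 11243^1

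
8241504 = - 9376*(  -  879)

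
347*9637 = 3344039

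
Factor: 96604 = 2^2*24151^1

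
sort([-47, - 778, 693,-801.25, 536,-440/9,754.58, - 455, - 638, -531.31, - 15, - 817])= [-817, - 801.25 , - 778, - 638, - 531.31, - 455, - 440/9, - 47, - 15,  536,693, 754.58] 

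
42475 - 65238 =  - 22763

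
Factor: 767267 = 131^1*5857^1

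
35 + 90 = 125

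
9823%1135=743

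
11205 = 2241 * 5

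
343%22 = 13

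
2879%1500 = 1379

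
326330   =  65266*5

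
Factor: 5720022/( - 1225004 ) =-260001/55682 =-  2^(-1) * 3^2*7^1  *  11^ ( -1)*2531^ ( - 1) * 4127^1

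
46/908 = 23/454 = 0.05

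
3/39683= 3/39683 = 0.00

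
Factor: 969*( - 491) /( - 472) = 2^( - 3 )*3^1*17^1  *19^1*59^(- 1 )*491^1 = 475779/472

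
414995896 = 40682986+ 374312910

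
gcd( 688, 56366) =2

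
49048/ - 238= - 24524/119 = -  206.08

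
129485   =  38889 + 90596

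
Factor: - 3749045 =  - 5^1*749809^1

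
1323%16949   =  1323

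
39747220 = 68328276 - 28581056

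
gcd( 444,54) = 6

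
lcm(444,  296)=888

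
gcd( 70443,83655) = 9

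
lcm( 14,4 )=28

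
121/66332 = 121/66332 = 0.00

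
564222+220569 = 784791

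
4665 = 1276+3389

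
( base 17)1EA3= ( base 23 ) H61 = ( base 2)10001110101100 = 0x23AC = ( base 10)9132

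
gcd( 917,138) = 1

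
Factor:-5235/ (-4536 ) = 2^ ( - 3)*3^ ( - 3)*5^1*7^ (  -  1)*349^1 = 1745/1512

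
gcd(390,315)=15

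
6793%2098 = 499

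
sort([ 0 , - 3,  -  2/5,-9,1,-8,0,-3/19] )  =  [ - 9, - 8, - 3 , - 2/5, - 3/19,0,0, 1] 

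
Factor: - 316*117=-2^2*3^2*13^1*79^1   =  - 36972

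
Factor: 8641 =8641^1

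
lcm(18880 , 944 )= 18880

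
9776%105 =11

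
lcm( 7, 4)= 28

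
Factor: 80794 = 2^1*7^1*29^1*199^1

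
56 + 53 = 109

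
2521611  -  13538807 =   -  11017196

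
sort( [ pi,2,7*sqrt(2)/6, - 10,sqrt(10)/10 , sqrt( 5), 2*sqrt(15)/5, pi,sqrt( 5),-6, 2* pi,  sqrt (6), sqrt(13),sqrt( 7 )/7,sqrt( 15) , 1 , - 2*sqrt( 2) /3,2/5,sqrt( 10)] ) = [-10, - 6,  -  2*sqrt( 2)/3,  sqrt(10) /10,sqrt (7)/7,2/5,1, 2*sqrt( 15)/5 , 7*sqrt( 2)/6,  2,sqrt(5),sqrt (5 ), sqrt(6 ),pi , pi,sqrt( 10),sqrt(13 ),  sqrt( 15) , 2*pi] 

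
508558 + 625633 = 1134191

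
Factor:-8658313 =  - 8658313^1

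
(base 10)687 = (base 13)40b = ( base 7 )2001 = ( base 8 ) 1257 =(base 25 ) 12C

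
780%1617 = 780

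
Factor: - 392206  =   - 2^1*41^1* 4783^1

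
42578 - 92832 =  - 50254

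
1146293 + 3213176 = 4359469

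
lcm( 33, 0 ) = 0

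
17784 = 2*8892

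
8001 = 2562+5439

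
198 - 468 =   -  270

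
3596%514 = 512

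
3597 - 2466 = 1131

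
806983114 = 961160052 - 154176938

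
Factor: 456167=456167^1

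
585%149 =138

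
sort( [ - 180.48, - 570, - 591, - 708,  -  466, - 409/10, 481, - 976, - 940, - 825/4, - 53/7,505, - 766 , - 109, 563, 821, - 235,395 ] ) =[ - 976, - 940 , - 766, - 708, - 591, - 570, - 466, - 235, - 825/4, - 180.48,-109,-409/10, - 53/7,395,  481,505,563,821 ] 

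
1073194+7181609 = 8254803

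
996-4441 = -3445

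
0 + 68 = 68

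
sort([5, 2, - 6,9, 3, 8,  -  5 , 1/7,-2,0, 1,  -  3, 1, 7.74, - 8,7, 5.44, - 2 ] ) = [-8, - 6,-5 ,  -  3,-2,-2, 0, 1/7,  1, 1, 2, 3,5, 5.44, 7,7.74 , 8, 9] 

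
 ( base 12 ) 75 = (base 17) 54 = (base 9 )108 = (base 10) 89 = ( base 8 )131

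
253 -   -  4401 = 4654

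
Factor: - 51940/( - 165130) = 2^1*53^1*337^( - 1 ) = 106/337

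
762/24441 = 254/8147 = 0.03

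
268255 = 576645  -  308390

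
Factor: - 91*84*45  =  - 2^2*3^3*5^1*7^2*13^1 = - 343980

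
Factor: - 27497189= -103^1*239^1*1117^1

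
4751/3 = 1583 + 2/3  =  1583.67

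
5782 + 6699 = 12481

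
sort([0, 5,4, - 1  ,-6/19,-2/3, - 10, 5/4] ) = [ - 10,-1, - 2/3, - 6/19, 0,5/4,4,5]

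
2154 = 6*359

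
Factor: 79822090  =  2^1*5^1*7982209^1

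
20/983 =20/983 = 0.02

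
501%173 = 155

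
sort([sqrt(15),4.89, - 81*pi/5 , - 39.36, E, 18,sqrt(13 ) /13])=[ - 81*pi/5 , - 39.36, sqrt ( 13)/13, E,sqrt( 15), 4.89, 18 ]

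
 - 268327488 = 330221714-598549202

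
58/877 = 58/877  =  0.07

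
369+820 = 1189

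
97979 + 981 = 98960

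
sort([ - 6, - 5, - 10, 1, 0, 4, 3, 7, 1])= [ - 10, - 6, - 5,0,  1,1,3, 4,7]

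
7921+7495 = 15416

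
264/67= 3 + 63/67 = 3.94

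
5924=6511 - 587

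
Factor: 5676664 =2^3*7^1*167^1*607^1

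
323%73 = 31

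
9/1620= 1/180 =0.01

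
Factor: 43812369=3^2 * 4868041^1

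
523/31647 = 523/31647 = 0.02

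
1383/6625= 1383/6625=0.21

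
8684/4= 2171= 2171.00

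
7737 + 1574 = 9311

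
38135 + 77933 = 116068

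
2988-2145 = 843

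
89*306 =27234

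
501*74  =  37074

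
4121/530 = 7 + 411/530 = 7.78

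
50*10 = 500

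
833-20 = 813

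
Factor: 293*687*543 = 109301013 = 3^2*181^1*229^1*293^1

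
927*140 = 129780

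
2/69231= 2/69231= 0.00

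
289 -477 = - 188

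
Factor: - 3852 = -2^2*3^2*107^1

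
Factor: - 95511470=-2^1*5^1 * 811^1*11777^1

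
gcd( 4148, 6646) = 2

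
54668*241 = 13174988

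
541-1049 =-508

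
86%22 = 20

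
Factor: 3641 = 11^1*331^1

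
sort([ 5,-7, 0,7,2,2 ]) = [ - 7 , 0,2,2,  5,7] 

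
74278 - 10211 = 64067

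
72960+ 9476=82436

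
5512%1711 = 379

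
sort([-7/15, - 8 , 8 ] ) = [  -  8 , - 7/15,8] 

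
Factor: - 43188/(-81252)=59/111  =  3^( - 1)*37^ ( - 1) * 59^1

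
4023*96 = 386208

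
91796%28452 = 6440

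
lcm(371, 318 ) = 2226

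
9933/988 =9933/988 = 10.05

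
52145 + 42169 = 94314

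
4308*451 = 1942908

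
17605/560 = 31 + 7/16=31.44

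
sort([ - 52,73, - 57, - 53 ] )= [  -  57, - 53,  -  52,73 ] 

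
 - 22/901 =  - 22/901  =  - 0.02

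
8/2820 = 2/705 = 0.00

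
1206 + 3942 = 5148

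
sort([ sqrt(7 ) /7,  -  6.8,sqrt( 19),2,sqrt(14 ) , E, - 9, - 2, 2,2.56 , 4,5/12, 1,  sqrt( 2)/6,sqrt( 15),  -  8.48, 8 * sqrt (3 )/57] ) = [-9, - 8.48, - 6.8, - 2, sqrt( 2)/6,8*sqrt( 3)/57 , sqrt( 7 )/7,  5/12, 1,2,2,2.56,E,sqrt( 14),sqrt(  15 ) , 4,sqrt( 19 ) ] 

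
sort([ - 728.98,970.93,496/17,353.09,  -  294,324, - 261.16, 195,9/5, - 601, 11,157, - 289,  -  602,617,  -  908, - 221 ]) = [ - 908, - 728.98,-602, - 601,  -  294,  -  289, - 261.16, -221,9/5,11,  496/17, 157,195,  324,353.09,617 , 970.93] 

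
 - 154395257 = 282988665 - 437383922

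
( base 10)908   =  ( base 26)18O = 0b1110001100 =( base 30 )108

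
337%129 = 79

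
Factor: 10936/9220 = 2^1*5^(- 1)*461^(- 1)*1367^1 = 2734/2305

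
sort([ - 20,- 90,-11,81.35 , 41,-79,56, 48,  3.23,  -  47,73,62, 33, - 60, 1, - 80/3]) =[-90, -79, - 60,-47, - 80/3,  -  20,  -  11,1,3.23 , 33, 41,48,56,62, 73,81.35]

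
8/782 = 4/391 = 0.01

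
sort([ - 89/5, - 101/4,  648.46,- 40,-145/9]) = [ - 40, - 101/4, - 89/5, - 145/9,648.46 ]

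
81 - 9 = 72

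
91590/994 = 92 + 1/7 = 92.14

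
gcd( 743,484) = 1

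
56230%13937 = 482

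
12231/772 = 12231/772= 15.84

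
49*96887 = 4747463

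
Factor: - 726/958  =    -  363/479 = - 3^1*11^2*479^( - 1)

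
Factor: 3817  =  11^1*347^1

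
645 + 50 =695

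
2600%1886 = 714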